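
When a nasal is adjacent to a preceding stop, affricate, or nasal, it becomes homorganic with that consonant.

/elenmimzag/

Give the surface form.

[elennimzag]

/m/ after /n/ (alveolar) → [n]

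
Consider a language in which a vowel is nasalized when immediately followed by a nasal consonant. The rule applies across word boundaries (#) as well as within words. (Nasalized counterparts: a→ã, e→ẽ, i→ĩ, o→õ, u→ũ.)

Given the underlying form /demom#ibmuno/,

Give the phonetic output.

[dẽmõm#ibmũno]

/e/ before nasal /m/ → [ẽ]
/o/ before nasal /m/ → [õ]
/u/ before nasal /n/ → [ũ]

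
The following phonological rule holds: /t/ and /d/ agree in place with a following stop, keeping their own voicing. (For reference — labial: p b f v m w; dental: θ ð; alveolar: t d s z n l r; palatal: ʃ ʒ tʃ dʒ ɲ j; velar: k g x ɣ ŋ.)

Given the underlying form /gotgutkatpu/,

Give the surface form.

[gokgukkappu]

/t/ before /g/ (velar) → [k]
/t/ before /k/ (velar) → [k]
/t/ before /p/ (labial) → [p]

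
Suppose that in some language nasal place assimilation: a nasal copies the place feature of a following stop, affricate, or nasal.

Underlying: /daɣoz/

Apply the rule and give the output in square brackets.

no segment meets the rule's conditions; no change.

[daɣoz]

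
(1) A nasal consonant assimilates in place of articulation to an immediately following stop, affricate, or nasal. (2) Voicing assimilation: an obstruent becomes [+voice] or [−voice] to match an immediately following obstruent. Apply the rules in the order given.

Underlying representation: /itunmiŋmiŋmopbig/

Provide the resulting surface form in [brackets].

[itummimmimmobbig]

Rule 1: /n/ before /m/ (labial) → [m]
Rule 1: /ŋ/ before /m/ (labial) → [m]
Rule 1: /ŋ/ before /m/ (labial) → [m]
After rule 1: itummimmimmopbig
Rule 2: /p/ before /b/ (voiced) → [b]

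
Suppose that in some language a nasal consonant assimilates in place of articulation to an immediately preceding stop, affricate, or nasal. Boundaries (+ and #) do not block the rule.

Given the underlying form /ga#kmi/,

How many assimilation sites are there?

/m/ after /k/ (velar) → [ŋ]
1 segment changes.

1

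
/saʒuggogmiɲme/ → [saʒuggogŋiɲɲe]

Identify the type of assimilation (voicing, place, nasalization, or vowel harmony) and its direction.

place assimilation, progressive

/m/→[ŋ] /m/→[ɲ].
Each target copies a feature from the preceding segment, so the direction is progressive.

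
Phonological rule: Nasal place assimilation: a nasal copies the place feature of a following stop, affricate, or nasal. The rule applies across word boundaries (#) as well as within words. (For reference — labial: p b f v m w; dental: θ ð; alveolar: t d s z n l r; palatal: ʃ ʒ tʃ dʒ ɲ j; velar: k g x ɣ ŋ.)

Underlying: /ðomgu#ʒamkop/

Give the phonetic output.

[ðoŋgu#ʒaŋkop]

/m/ before /g/ (velar) → [ŋ]
/m/ before /k/ (velar) → [ŋ]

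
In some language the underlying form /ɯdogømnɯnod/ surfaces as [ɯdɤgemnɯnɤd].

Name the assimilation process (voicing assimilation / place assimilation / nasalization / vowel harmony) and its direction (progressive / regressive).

vowel harmony, progressive

/o/→[ɤ] /ø/→[e] /o/→[ɤ].
Vowels agree with the first vowel, so the harmony is progressive.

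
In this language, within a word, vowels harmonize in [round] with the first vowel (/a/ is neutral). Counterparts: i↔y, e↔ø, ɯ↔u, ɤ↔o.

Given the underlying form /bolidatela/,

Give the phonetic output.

/i/ harmonizes with /o/ ([+round]) → [y]
/e/ harmonizes with /o/ ([+round]) → [ø]

[bolydatøla]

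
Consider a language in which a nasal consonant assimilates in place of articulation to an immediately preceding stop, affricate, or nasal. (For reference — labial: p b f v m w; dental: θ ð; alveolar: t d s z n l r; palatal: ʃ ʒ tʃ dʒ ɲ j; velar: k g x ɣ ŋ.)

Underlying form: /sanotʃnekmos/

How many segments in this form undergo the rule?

/n/ after /tʃ/ (palatal) → [ɲ]
/m/ after /k/ (velar) → [ŋ]
2 segments change.

2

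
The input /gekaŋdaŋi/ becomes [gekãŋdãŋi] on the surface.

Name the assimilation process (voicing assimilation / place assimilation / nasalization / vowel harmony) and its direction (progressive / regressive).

nasalization, regressive

/a/→[ã] /a/→[ã].
Each target copies a feature from the following segment, so the direction is regressive.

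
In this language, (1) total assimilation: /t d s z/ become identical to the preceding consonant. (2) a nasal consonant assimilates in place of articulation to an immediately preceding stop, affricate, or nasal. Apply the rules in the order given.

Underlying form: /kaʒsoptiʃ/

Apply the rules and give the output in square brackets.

[kaʒʒoppiʃ]

Rule 1: /s/ after /ʒ/ → [ʒ] (total assimilation)
Rule 1: /t/ after /p/ → [p] (total assimilation)
After rule 1: kaʒʒoppiʃ
Rule 2: no segment meets the rule's conditions; no change.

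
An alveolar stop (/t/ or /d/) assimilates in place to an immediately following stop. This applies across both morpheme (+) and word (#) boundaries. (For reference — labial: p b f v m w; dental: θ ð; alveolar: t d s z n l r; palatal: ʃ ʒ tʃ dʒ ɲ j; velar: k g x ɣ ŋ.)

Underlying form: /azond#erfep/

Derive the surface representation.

no segment meets the rule's conditions; no change.

[azond#erfep]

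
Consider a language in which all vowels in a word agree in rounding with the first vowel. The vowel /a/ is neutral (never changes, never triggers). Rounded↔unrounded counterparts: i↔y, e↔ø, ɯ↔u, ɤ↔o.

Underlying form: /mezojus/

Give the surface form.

[mezɤjɯs]

/o/ harmonizes with /e/ ([-round]) → [ɤ]
/u/ harmonizes with /e/ ([-round]) → [ɯ]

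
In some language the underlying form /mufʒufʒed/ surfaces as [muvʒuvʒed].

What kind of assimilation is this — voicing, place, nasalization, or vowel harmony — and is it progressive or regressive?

/f/→[v] /f/→[v].
Each target copies a feature from the following segment, so the direction is regressive.

voicing assimilation, regressive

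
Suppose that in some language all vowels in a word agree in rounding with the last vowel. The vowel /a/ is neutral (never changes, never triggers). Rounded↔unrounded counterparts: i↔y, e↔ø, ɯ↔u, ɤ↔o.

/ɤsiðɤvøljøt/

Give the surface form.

[osyðovøljøt]

/ɤ/ harmonizes with /ø/ ([+round]) → [o]
/i/ harmonizes with /ø/ ([+round]) → [y]
/ɤ/ harmonizes with /ø/ ([+round]) → [o]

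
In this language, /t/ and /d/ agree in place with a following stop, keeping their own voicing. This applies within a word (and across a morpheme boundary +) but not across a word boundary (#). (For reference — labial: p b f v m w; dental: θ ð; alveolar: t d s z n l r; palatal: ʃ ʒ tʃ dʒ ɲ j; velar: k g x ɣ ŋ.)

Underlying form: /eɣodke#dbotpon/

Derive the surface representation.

[eɣogke#bboppon]

/d/ before /k/ (velar) → [g]
/d/ before /b/ (labial) → [b]
/t/ before /p/ (labial) → [p]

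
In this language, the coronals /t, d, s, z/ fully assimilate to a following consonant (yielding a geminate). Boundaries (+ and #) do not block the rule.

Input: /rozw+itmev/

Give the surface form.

[roww+immev]

/z/ before /w/ → [w] (total assimilation)
/t/ before /m/ → [m] (total assimilation)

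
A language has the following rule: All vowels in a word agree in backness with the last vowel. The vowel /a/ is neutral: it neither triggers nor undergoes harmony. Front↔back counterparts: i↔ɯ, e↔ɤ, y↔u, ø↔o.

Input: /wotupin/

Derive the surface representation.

/o/ harmonizes with /i/ ([-back]) → [ø]
/u/ harmonizes with /i/ ([-back]) → [y]

[wøtypin]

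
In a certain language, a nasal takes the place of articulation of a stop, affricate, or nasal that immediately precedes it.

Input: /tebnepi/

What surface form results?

/n/ after /b/ (labial) → [m]

[tebmepi]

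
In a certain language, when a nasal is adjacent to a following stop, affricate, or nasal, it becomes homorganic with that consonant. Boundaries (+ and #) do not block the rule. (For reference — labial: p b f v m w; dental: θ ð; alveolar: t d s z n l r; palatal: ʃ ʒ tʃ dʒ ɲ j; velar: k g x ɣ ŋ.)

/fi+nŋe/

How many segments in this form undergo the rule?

/n/ before /ŋ/ (velar) → [ŋ]
1 segment changes.

1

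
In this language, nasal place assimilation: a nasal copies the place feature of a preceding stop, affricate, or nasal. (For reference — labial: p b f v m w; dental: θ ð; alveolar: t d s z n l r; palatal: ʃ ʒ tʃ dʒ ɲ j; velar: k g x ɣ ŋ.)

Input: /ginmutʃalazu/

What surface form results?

/m/ after /n/ (alveolar) → [n]

[ginnutʃalazu]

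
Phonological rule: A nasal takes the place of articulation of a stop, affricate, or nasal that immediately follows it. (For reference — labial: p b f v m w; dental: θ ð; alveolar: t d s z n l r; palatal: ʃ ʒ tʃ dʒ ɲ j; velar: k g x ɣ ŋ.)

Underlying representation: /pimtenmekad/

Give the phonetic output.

/m/ before /t/ (alveolar) → [n]
/n/ before /m/ (labial) → [m]

[pintemmekad]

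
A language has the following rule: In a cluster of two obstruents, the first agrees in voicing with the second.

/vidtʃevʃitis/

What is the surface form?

[vittʃefʃitis]

/d/ before /tʃ/ (voiceless) → [t]
/v/ before /ʃ/ (voiceless) → [f]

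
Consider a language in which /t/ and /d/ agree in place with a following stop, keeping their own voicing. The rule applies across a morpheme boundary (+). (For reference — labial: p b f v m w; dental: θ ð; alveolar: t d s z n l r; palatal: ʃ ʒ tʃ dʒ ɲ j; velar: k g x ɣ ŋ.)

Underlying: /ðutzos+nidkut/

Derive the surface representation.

[ðutzos+nigkut]

/d/ before /k/ (velar) → [g]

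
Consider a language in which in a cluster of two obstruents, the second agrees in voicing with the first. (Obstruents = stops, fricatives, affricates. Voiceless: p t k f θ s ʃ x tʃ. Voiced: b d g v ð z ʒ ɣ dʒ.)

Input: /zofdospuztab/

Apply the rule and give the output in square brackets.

[zoftospuzdab]

/d/ after /f/ (voiceless) → [t]
/t/ after /z/ (voiced) → [d]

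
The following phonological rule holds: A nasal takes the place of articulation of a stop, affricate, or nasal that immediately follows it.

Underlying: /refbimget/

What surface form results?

[refbiŋget]

/m/ before /g/ (velar) → [ŋ]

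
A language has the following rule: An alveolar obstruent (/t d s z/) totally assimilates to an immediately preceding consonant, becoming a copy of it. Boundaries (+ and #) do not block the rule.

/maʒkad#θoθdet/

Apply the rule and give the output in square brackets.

/d/ after /θ/ → [θ] (total assimilation)

[maʒkad#θoθθet]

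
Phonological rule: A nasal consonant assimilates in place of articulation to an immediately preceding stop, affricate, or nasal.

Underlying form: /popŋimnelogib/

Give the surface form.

/ŋ/ after /p/ (labial) → [m]
/n/ after /m/ (labial) → [m]

[popmimmelogib]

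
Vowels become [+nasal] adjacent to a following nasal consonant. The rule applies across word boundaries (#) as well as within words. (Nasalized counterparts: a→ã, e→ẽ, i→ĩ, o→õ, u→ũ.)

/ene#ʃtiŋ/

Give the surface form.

[ẽne#ʃtĩŋ]

/e/ before nasal /n/ → [ẽ]
/i/ before nasal /ŋ/ → [ĩ]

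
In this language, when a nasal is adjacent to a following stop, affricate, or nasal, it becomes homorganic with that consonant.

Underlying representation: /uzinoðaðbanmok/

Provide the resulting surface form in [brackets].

/n/ before /m/ (labial) → [m]

[uzinoðaðbammok]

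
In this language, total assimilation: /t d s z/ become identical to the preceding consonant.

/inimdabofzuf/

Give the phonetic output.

[inimmaboffuf]

/d/ after /m/ → [m] (total assimilation)
/z/ after /f/ → [f] (total assimilation)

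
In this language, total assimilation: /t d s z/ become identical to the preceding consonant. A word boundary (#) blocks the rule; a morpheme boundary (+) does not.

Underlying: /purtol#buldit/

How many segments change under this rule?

/t/ after /r/ → [r] (total assimilation)
/d/ after /l/ → [l] (total assimilation)
2 segments change.

2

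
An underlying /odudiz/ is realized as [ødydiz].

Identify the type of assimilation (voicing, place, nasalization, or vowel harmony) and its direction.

vowel harmony, regressive

/o/→[ø] /u/→[y].
Vowels agree with the last vowel, so the harmony is regressive.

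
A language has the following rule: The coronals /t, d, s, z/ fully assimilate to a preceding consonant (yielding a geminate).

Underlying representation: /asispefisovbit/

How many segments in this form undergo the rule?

No segment meets the rule's conditions.

0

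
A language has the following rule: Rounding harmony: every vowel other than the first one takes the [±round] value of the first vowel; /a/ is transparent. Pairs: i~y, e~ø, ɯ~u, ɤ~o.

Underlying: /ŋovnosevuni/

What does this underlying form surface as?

[ŋovnosøvuny]

/e/ harmonizes with /o/ ([+round]) → [ø]
/i/ harmonizes with /o/ ([+round]) → [y]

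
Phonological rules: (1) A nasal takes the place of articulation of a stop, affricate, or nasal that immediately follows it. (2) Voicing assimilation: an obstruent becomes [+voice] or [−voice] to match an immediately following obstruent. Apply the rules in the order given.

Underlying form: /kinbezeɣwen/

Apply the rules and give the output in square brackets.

Rule 1: /n/ before /b/ (labial) → [m]
After rule 1: kimbezeɣwen
Rule 2: no segment meets the rule's conditions; no change.

[kimbezeɣwen]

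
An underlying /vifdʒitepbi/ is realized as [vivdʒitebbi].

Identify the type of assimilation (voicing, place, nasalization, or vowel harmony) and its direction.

voicing assimilation, regressive

/f/→[v] /p/→[b].
Each target copies a feature from the following segment, so the direction is regressive.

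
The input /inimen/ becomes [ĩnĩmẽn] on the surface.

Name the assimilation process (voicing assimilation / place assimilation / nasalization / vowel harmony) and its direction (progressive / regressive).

nasalization, regressive

/i/→[ĩ] /i/→[ĩ] /e/→[ẽ].
Each target copies a feature from the following segment, so the direction is regressive.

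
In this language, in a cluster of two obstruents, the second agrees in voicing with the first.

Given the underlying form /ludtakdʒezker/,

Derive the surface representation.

/t/ after /d/ (voiced) → [d]
/dʒ/ after /k/ (voiceless) → [tʃ]
/k/ after /z/ (voiced) → [g]

[luddaktʃezger]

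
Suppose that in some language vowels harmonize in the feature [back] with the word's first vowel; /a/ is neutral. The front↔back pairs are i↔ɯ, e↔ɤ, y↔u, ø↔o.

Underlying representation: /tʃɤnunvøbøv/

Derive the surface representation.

/ø/ harmonizes with /ɤ/ ([+back]) → [o]
/ø/ harmonizes with /ɤ/ ([+back]) → [o]

[tʃɤnunvobov]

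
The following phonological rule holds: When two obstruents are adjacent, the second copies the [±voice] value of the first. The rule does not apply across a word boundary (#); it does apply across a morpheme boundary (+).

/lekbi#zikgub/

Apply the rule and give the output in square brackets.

/b/ after /k/ (voiceless) → [p]
/g/ after /k/ (voiceless) → [k]

[lekpi#zikkub]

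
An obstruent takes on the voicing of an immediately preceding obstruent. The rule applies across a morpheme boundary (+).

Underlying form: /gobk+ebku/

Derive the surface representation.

[gobg+ebgu]

/k/ after /b/ (voiced) → [g]
/k/ after /b/ (voiced) → [g]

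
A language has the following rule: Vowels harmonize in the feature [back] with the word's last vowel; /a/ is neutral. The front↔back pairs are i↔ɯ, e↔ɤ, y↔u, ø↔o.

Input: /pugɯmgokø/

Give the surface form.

[pygimgøkø]

/u/ harmonizes with /ø/ ([-back]) → [y]
/ɯ/ harmonizes with /ø/ ([-back]) → [i]
/o/ harmonizes with /ø/ ([-back]) → [ø]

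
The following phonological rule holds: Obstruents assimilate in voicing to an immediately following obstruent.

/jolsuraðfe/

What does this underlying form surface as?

/ð/ before /f/ (voiceless) → [θ]

[jolsuraθfe]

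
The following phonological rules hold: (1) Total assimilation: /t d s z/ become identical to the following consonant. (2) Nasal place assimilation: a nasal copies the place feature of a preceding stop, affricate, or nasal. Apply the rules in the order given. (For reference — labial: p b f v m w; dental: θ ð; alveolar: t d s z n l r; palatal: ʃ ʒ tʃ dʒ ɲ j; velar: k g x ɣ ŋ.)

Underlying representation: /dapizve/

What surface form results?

[dapivve]

Rule 1: /z/ before /v/ → [v] (total assimilation)
After rule 1: dapivve
Rule 2: no segment meets the rule's conditions; no change.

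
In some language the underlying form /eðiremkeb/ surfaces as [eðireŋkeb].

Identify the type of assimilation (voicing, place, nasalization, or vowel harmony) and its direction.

place assimilation, regressive

/m/→[ŋ].
Each target copies a feature from the following segment, so the direction is regressive.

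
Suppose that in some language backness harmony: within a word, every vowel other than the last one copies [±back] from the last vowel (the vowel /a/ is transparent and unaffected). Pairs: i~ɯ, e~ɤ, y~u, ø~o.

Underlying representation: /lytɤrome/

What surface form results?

[lyterøme]

/ɤ/ harmonizes with /e/ ([-back]) → [e]
/o/ harmonizes with /e/ ([-back]) → [ø]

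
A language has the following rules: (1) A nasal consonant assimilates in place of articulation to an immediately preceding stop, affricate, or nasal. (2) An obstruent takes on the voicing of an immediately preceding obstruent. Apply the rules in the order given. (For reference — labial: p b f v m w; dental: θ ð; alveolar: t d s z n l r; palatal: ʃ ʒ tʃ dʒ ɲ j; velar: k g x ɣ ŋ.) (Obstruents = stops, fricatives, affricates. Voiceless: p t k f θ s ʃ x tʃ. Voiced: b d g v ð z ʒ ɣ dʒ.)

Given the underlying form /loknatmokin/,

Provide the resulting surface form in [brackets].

Rule 1: /n/ after /k/ (velar) → [ŋ]
Rule 1: /m/ after /t/ (alveolar) → [n]
After rule 1: lokŋatnokin
Rule 2: no segment meets the rule's conditions; no change.

[lokŋatnokin]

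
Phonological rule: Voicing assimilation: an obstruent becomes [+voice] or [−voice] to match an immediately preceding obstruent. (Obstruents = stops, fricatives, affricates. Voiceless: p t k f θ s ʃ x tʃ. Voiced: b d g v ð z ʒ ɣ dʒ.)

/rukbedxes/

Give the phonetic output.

/b/ after /k/ (voiceless) → [p]
/x/ after /d/ (voiced) → [ɣ]

[rukpedɣes]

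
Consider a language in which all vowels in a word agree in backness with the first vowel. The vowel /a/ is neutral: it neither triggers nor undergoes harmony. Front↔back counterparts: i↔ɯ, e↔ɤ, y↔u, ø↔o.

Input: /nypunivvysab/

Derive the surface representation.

/u/ harmonizes with /y/ ([-back]) → [y]

[nypynivvysab]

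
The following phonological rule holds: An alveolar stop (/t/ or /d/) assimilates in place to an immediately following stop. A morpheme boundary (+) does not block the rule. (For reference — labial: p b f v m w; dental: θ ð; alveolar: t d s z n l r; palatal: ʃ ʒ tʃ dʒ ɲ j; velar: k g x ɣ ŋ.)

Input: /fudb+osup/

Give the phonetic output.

[fubb+osup]

/d/ before /b/ (labial) → [b]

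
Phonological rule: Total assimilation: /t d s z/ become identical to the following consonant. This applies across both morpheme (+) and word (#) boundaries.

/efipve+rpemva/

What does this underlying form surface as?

[efipve+rpemva]

no segment meets the rule's conditions; no change.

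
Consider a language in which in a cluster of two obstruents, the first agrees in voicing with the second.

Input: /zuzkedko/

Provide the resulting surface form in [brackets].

/z/ before /k/ (voiceless) → [s]
/d/ before /k/ (voiceless) → [t]

[zusketko]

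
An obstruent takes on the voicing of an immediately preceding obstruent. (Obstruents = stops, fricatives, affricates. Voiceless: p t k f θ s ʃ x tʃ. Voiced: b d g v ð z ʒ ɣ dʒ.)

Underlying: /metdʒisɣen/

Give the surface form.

/dʒ/ after /t/ (voiceless) → [tʃ]
/ɣ/ after /s/ (voiceless) → [x]

[mettʃisxen]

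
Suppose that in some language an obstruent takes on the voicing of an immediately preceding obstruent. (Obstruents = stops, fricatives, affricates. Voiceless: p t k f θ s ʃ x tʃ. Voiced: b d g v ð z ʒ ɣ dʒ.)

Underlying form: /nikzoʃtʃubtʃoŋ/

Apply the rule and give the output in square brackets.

[niksoʃtʃubdʒoŋ]

/z/ after /k/ (voiceless) → [s]
/tʃ/ after /b/ (voiced) → [dʒ]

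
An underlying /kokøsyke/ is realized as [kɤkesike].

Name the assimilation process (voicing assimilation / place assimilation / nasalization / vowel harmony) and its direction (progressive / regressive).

vowel harmony, regressive

/o/→[ɤ] /ø/→[e] /y/→[i].
Vowels agree with the last vowel, so the harmony is regressive.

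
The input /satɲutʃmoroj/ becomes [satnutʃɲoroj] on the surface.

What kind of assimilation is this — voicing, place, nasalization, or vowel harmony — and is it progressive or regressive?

/ɲ/→[n] /m/→[ɲ].
Each target copies a feature from the preceding segment, so the direction is progressive.

place assimilation, progressive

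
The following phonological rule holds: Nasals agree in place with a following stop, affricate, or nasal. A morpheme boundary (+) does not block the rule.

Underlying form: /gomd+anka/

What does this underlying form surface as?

[gond+aŋka]

/m/ before /d/ (alveolar) → [n]
/n/ before /k/ (velar) → [ŋ]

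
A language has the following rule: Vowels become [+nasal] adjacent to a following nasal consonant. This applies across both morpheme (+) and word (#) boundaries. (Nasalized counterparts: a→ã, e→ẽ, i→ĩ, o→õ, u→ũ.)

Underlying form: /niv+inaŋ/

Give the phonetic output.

[niv+ĩnãŋ]

/i/ before nasal /n/ → [ĩ]
/a/ before nasal /ŋ/ → [ã]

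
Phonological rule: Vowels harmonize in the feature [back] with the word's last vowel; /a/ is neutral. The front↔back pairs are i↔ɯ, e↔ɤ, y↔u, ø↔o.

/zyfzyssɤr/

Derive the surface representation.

/y/ harmonizes with /ɤ/ ([+back]) → [u]
/y/ harmonizes with /ɤ/ ([+back]) → [u]

[zufzussɤr]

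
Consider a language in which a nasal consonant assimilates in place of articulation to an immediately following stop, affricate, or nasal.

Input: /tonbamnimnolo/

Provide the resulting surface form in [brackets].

/n/ before /b/ (labial) → [m]
/m/ before /n/ (alveolar) → [n]
/m/ before /n/ (alveolar) → [n]

[tombanninnolo]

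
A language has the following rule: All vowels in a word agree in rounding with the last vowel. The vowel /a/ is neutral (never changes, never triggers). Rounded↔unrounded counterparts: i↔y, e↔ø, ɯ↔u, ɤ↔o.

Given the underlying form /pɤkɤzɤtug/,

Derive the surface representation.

/ɤ/ harmonizes with /u/ ([+round]) → [o]
/ɤ/ harmonizes with /u/ ([+round]) → [o]
/ɤ/ harmonizes with /u/ ([+round]) → [o]

[pokozotug]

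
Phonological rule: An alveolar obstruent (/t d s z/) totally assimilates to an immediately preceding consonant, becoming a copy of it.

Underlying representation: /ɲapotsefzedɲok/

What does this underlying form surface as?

[ɲapotteffedɲok]

/s/ after /t/ → [t] (total assimilation)
/z/ after /f/ → [f] (total assimilation)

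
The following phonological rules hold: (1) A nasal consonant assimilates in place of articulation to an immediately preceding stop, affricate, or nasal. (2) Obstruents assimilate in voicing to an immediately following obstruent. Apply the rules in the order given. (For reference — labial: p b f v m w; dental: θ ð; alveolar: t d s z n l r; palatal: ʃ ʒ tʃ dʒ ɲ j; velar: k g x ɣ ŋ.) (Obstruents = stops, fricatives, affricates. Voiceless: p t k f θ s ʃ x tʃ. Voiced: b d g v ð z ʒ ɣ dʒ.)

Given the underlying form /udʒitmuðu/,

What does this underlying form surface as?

Rule 1: /m/ after /t/ (alveolar) → [n]
After rule 1: udʒitnuðu
Rule 2: no segment meets the rule's conditions; no change.

[udʒitnuðu]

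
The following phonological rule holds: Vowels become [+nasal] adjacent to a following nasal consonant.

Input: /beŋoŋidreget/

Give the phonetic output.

/e/ before nasal /ŋ/ → [ẽ]
/o/ before nasal /ŋ/ → [õ]

[bẽŋõŋidreget]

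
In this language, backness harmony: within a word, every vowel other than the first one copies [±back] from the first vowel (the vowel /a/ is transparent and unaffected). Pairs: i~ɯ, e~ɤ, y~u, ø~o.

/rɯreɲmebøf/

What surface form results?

/e/ harmonizes with /ɯ/ ([+back]) → [ɤ]
/e/ harmonizes with /ɯ/ ([+back]) → [ɤ]
/ø/ harmonizes with /ɯ/ ([+back]) → [o]

[rɯrɤɲmɤbof]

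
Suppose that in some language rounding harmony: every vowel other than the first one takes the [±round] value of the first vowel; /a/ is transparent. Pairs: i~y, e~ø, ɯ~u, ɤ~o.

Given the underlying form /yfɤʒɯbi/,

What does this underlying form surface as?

/ɤ/ harmonizes with /y/ ([+round]) → [o]
/ɯ/ harmonizes with /y/ ([+round]) → [u]
/i/ harmonizes with /y/ ([+round]) → [y]

[yfoʒuby]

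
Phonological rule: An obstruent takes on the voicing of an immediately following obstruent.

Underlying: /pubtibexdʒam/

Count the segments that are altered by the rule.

2

/b/ before /t/ (voiceless) → [p]
/x/ before /dʒ/ (voiced) → [ɣ]
2 segments change.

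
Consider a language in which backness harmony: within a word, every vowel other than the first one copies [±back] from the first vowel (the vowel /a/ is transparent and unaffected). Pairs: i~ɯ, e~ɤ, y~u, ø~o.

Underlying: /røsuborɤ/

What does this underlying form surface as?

/u/ harmonizes with /ø/ ([-back]) → [y]
/o/ harmonizes with /ø/ ([-back]) → [ø]
/ɤ/ harmonizes with /ø/ ([-back]) → [e]

[røsybøre]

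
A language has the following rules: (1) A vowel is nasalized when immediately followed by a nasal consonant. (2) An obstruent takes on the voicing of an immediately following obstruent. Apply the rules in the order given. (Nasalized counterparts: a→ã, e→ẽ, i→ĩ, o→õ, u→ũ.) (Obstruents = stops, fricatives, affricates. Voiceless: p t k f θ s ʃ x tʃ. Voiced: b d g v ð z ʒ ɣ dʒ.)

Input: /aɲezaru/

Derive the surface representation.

Rule 1: /a/ before nasal /ɲ/ → [ã]
After rule 1: ãɲezaru
Rule 2: no segment meets the rule's conditions; no change.

[ãɲezaru]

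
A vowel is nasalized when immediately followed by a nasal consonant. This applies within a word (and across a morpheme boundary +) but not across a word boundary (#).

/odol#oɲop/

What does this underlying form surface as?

[odol#õɲop]

/o/ before nasal /ɲ/ → [õ]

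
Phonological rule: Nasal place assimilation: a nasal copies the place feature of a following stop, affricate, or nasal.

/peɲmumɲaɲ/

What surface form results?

/ɲ/ before /m/ (labial) → [m]
/m/ before /ɲ/ (palatal) → [ɲ]

[pemmuɲɲaɲ]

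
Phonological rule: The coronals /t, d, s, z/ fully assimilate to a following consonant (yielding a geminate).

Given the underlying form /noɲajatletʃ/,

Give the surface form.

[noɲajalletʃ]

/t/ before /l/ → [l] (total assimilation)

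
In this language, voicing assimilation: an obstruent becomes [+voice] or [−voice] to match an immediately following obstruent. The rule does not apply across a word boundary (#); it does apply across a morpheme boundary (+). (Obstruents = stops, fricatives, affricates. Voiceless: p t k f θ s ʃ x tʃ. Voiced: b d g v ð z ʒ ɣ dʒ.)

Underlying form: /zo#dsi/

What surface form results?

[zo#tsi]

/d/ before /s/ (voiceless) → [t]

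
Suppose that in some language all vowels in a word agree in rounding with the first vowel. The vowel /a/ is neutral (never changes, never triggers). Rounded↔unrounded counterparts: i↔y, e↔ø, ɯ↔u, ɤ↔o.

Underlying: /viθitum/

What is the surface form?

/u/ harmonizes with /i/ ([-round]) → [ɯ]

[viθitɯm]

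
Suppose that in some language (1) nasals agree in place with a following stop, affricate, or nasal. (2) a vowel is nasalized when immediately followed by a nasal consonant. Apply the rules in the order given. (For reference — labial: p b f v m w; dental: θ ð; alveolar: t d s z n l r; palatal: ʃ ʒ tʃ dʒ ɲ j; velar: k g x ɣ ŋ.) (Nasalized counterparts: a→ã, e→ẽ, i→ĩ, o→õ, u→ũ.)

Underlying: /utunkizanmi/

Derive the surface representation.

[utũŋkizãmmi]

Rule 1: /n/ before /k/ (velar) → [ŋ]
Rule 1: /n/ before /m/ (labial) → [m]
After rule 1: utuŋkizammi
Rule 2: /u/ before nasal /ŋ/ → [ũ]
Rule 2: /a/ before nasal /m/ → [ã]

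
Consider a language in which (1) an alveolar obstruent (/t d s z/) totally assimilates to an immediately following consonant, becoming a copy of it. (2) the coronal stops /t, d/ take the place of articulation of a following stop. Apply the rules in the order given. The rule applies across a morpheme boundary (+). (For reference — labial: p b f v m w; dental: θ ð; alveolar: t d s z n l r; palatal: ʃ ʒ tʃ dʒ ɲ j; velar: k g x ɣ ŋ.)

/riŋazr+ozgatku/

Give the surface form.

Rule 1: /z/ before /r/ → [r] (total assimilation)
Rule 1: /z/ before /g/ → [g] (total assimilation)
Rule 1: /t/ before /k/ → [k] (total assimilation)
After rule 1: riŋarr+oggakku
Rule 2: no segment meets the rule's conditions; no change.

[riŋarr+oggakku]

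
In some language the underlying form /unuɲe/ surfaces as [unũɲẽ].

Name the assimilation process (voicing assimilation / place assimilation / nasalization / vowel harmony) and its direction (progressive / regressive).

/u/→[ũ] /e/→[ẽ].
Each target copies a feature from the preceding segment, so the direction is progressive.

nasalization, progressive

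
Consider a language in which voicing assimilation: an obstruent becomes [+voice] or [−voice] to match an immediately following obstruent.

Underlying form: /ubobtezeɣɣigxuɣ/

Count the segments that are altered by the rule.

2

/b/ before /t/ (voiceless) → [p]
/g/ before /x/ (voiceless) → [k]
2 segments change.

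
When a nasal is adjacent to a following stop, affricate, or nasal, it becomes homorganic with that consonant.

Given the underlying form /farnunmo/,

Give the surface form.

[farnummo]

/n/ before /m/ (labial) → [m]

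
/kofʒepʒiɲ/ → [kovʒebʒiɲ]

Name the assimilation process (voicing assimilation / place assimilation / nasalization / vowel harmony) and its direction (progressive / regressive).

voicing assimilation, regressive

/f/→[v] /p/→[b].
Each target copies a feature from the following segment, so the direction is regressive.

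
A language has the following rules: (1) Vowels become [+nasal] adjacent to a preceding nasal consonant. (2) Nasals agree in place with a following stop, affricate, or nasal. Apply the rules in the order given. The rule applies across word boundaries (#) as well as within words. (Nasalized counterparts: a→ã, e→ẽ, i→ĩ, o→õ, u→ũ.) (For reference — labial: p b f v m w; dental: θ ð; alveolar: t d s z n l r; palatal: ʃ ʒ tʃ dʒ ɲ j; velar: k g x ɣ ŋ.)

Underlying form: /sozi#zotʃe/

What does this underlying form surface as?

[sozi#zotʃe]

Rule 1: no segment meets the rule's conditions; no change.
After rule 1: sozi#zotʃe
Rule 2: no segment meets the rule's conditions; no change.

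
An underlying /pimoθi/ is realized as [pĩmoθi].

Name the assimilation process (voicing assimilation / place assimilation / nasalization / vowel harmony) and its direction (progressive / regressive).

nasalization, regressive

/i/→[ĩ].
Each target copies a feature from the following segment, so the direction is regressive.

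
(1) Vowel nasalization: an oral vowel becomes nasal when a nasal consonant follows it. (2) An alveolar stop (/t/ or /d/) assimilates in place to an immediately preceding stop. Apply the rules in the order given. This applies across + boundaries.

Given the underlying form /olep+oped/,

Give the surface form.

[olep+oped]

Rule 1: no segment meets the rule's conditions; no change.
After rule 1: olep+oped
Rule 2: no segment meets the rule's conditions; no change.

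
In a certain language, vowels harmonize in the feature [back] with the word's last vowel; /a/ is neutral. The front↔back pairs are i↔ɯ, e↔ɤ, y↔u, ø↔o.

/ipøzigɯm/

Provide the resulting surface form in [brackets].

[ɯpozɯgɯm]

/i/ harmonizes with /ɯ/ ([+back]) → [ɯ]
/ø/ harmonizes with /ɯ/ ([+back]) → [o]
/i/ harmonizes with /ɯ/ ([+back]) → [ɯ]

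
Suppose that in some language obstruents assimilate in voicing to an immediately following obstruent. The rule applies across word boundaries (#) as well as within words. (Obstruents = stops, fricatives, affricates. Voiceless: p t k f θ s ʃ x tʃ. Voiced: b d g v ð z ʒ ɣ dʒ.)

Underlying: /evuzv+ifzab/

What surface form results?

/f/ before /z/ (voiced) → [v]

[evuzv+ivzab]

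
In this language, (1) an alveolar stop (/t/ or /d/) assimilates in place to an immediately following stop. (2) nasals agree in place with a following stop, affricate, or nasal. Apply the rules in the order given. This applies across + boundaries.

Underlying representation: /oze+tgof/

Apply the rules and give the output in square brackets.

Rule 1: /t/ before /g/ (velar) → [k]
After rule 1: oze+kgof
Rule 2: no segment meets the rule's conditions; no change.

[oze+kgof]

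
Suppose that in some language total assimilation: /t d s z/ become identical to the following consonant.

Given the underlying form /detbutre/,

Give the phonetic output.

[debburre]

/t/ before /b/ → [b] (total assimilation)
/t/ before /r/ → [r] (total assimilation)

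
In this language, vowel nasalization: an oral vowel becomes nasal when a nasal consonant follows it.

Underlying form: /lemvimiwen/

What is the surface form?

/e/ before nasal /m/ → [ẽ]
/i/ before nasal /m/ → [ĩ]
/e/ before nasal /n/ → [ẽ]

[lẽmvĩmiwẽn]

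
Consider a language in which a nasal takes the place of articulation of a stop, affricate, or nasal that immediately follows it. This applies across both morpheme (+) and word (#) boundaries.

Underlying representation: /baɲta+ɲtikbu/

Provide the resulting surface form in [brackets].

[banta+ntikbu]

/ɲ/ before /t/ (alveolar) → [n]
/ɲ/ before /t/ (alveolar) → [n]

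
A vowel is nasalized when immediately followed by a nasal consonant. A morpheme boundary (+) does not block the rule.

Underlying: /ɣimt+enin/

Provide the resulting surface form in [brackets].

/i/ before nasal /m/ → [ĩ]
/e/ before nasal /n/ → [ẽ]
/i/ before nasal /n/ → [ĩ]

[ɣĩmt+ẽnĩn]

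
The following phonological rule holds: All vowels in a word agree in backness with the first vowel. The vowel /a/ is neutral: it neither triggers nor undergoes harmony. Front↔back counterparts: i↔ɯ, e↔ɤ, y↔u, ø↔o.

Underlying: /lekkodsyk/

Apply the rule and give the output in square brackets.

/o/ harmonizes with /e/ ([-back]) → [ø]

[lekkødsyk]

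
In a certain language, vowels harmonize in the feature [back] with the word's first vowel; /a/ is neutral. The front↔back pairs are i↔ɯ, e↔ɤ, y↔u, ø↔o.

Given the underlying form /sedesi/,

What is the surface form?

[sedesi]

no segment meets the rule's conditions; no change.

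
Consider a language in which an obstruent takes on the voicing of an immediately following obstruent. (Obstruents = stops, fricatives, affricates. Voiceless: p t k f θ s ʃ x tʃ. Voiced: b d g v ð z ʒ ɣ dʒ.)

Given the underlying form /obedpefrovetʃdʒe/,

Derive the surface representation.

/d/ before /p/ (voiceless) → [t]
/tʃ/ before /dʒ/ (voiced) → [dʒ]

[obetpefrovedʒdʒe]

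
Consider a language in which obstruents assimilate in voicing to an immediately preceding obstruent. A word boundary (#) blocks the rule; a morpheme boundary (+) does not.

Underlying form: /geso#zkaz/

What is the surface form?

/k/ after /z/ (voiced) → [g]

[geso#zgaz]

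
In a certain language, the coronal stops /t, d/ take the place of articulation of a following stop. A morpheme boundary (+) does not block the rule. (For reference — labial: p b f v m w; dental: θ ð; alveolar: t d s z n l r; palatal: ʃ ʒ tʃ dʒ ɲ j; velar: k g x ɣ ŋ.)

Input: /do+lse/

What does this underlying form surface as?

[do+lse]

no segment meets the rule's conditions; no change.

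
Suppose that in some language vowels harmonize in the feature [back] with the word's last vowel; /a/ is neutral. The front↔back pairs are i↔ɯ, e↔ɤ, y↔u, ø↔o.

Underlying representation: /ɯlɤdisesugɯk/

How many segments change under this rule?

/i/ harmonizes with /ɯ/ ([+back]) → [ɯ]
/e/ harmonizes with /ɯ/ ([+back]) → [ɤ]
2 segments change.

2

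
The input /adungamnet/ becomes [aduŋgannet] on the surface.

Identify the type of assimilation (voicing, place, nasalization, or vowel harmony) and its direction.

/n/→[ŋ] /m/→[n].
Each target copies a feature from the following segment, so the direction is regressive.

place assimilation, regressive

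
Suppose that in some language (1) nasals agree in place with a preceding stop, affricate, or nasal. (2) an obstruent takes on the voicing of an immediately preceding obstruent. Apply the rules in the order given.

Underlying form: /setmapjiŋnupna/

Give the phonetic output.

[setnapjiŋŋupma]

Rule 1: /m/ after /t/ (alveolar) → [n]
Rule 1: /n/ after /ŋ/ (velar) → [ŋ]
Rule 1: /n/ after /p/ (labial) → [m]
After rule 1: setnapjiŋŋupma
Rule 2: no segment meets the rule's conditions; no change.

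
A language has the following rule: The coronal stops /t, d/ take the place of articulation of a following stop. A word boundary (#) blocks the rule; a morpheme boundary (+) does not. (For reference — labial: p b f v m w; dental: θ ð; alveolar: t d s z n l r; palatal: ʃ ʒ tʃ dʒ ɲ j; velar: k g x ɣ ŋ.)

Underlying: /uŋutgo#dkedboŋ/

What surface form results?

[uŋukgo#gkebboŋ]

/t/ before /g/ (velar) → [k]
/d/ before /k/ (velar) → [g]
/d/ before /b/ (labial) → [b]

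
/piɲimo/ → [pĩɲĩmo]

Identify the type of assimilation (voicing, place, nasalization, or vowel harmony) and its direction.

nasalization, regressive

/i/→[ĩ] /i/→[ĩ].
Each target copies a feature from the following segment, so the direction is regressive.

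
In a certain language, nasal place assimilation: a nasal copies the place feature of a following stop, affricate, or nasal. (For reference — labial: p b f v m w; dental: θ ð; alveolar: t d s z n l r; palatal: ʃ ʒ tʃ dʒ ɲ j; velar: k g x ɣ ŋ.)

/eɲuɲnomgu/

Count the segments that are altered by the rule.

2

/ɲ/ before /n/ (alveolar) → [n]
/m/ before /g/ (velar) → [ŋ]
2 segments change.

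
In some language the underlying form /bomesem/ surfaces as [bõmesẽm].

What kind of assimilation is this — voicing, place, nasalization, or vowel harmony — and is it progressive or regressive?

/o/→[õ] /e/→[ẽ].
Each target copies a feature from the following segment, so the direction is regressive.

nasalization, regressive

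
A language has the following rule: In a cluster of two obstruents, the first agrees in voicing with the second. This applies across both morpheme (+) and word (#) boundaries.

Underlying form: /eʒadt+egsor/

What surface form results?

/d/ before /t/ (voiceless) → [t]
/g/ before /s/ (voiceless) → [k]

[eʒatt+eksor]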